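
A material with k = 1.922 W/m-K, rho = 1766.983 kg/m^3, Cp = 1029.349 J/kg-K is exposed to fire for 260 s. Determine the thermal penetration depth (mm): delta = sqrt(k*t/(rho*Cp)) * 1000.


alpha = 1.922 / (1766.983 * 1029.349) = 1.0567e-06 m^2/s
alpha * t = 0.00027475
delta = sqrt(0.00027475) * 1000 = 16.575 mm

16.575 mm


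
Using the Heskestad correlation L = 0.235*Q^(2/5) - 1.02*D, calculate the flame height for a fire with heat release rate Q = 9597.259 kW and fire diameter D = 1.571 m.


Q^(2/5) = 39.161
0.235 * Q^(2/5) = 9.2029
1.02 * D = 1.6024
L = 7.6005 m

7.6005 m


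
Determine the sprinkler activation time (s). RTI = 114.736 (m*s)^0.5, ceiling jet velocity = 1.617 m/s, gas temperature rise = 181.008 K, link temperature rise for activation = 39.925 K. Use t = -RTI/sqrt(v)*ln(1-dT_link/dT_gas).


dT_link/dT_gas = 0.22057
ln(1 - 0.22057) = -0.24919
t = -114.736 / sqrt(1.617) * -0.24919 = 22.484 s

22.484 s


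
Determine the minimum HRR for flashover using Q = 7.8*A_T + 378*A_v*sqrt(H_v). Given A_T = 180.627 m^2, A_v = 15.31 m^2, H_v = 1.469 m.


7.8*A_T = 1408.9
sqrt(H_v) = 1.2120
378*A_v*sqrt(H_v) = 7014.2
Q = 1408.9 + 7014.2 = 8423.1 kW

8423.1 kW


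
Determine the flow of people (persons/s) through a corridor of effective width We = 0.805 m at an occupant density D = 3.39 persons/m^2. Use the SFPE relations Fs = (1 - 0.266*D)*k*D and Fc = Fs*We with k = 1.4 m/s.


1 - 0.266*D = 1 - 0.266*3.39 = 0.098260
Fs = 0.098260 * 1.4 * 3.39 = 0.46634 persons/(s*m)
Fc = 0.46634 * 0.805 = 0.37541 persons/s

0.37541 persons/s


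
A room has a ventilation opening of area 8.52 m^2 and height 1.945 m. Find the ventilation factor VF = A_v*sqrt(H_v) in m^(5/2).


sqrt(H_v) = 1.3946
VF = 8.52 * 1.3946 = 11.882 m^(5/2)

11.882 m^(5/2)


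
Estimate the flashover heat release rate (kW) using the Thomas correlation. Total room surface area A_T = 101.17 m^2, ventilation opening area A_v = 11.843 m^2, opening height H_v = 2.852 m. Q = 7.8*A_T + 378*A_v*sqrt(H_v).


7.8*A_T = 789.126
sqrt(H_v) = 1.6888
378*A_v*sqrt(H_v) = 7560.1
Q = 789.126 + 7560.1 = 8349.2 kW

8349.2 kW


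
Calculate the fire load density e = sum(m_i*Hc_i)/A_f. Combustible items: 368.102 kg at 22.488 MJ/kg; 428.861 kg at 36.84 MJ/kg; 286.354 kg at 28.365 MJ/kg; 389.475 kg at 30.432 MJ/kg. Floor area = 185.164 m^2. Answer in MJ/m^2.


Total energy = 368.102*22.488 + 428.861*36.84 + 286.354*28.365 + 389.475*30.432
= 8277.878 + 15799.24 + 8122.431 + 11852.50
= 44052.05 MJ
e = 44052.05 / 185.164 = 237.91 MJ/m^2

237.91 MJ/m^2


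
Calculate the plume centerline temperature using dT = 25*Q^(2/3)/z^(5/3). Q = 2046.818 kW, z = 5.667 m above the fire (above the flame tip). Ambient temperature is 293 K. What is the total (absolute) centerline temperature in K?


Q^(2/3) = 161.21
z^(5/3) = 18.013
dT = 25 * 161.21 / 18.013 = 223.74 K
T = 293 + 223.74 = 516.74 K

516.74 K


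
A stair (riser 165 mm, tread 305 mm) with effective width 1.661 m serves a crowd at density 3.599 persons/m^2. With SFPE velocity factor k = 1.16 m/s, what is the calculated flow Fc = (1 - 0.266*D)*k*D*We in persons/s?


1 - 0.266*D = 1 - 0.266*3.599 = 0.042666
Fs = 0.042666 * 1.16 * 3.599 = 0.17812 persons/(s*m)
Fc = 0.17812 * 1.661 = 0.29586 persons/s

0.29586 persons/s


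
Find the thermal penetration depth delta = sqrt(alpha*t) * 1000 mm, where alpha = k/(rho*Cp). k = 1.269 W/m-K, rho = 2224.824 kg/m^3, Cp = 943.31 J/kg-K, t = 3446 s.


alpha = 1.269 / (2224.824 * 943.31) = 6.0466e-07 m^2/s
alpha * t = 0.0020837
delta = sqrt(0.0020837) * 1000 = 45.647 mm

45.647 mm


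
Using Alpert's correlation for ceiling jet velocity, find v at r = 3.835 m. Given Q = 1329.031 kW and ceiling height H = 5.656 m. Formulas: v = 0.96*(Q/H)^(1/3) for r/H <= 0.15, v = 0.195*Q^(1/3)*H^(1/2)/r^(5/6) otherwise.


r/H = 3.835 / 5.656 = 0.67804
r/H > 0.15, so v = 0.195*Q^(1/3)*H^(1/2)/r^(5/6)
Q^(1/3) = 10.995
H^(1/2) = 2.3782
r^(5/6) = 3.0653
v = 0.195 * 10.995 * 2.3782 / 3.0653 = 1.6634 m/s

1.6634 m/s


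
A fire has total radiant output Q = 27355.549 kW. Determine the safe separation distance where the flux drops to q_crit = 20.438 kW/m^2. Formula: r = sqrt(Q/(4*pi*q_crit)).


4*pi*q_crit = 256.83
Q/(4*pi*q_crit) = 106.51
r = sqrt(106.51) = 10.320 m

10.320 m


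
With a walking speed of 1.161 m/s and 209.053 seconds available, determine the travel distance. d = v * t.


d = 1.161 * 209.053 = 242.71 m

242.71 m


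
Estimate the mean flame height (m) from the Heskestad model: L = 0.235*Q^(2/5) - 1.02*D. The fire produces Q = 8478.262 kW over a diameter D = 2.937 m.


Q^(2/5) = 37.267
0.235 * Q^(2/5) = 8.7577
1.02 * D = 2.9957
L = 5.7620 m

5.7620 m


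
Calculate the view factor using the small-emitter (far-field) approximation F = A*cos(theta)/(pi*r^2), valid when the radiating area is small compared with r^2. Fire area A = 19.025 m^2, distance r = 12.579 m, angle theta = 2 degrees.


cos(2 deg) = 0.99939
pi*r^2 = 497.10
F = 19.025 * 0.99939 / 497.10 = 0.038249

0.038249


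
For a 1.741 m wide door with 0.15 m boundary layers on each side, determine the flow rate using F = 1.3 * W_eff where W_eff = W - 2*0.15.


W_eff = 1.741 - 0.30 = 1.441 m
F = 1.3 * 1.441 = 1.8733 persons/s

1.8733 persons/s


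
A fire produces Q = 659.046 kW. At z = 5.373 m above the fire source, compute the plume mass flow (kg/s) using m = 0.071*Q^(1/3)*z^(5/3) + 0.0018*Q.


Q^(1/3) = 8.7024
z^(5/3) = 16.483
First term = 0.071 * 8.7024 * 16.483 = 10.184
Second term = 0.0018 * 659.046 = 1.1863
m = 11.370 kg/s

11.370 kg/s


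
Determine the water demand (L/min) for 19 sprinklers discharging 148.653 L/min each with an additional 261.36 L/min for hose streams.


Sprinkler demand = 19 * 148.653 = 2824.407 L/min
Total = 2824.407 + 261.36 = 3085.767 L/min

3085.767 L/min


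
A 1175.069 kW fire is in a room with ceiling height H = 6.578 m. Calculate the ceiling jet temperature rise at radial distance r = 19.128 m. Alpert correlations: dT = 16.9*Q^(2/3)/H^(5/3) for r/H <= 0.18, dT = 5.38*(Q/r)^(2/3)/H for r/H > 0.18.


r/H = 19.128 / 6.578 = 2.9079
r/H > 0.18, so dT = 5.38*(Q/r)^(2/3)/H
Q/r = 61.432
(Q/r)^(2/3) = 15.569
dT = 5.38 * 15.569 / 6.578 = 12.734 K

12.734 K


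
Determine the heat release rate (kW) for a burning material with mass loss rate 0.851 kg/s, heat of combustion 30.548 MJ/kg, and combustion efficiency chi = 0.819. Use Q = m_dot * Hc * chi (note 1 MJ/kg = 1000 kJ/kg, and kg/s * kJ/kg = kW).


Hc = 30.548 MJ/kg = 30.548 * 1000 kJ/kg = 30548 kJ/kg
Q = 0.851 kg/s * 30548 kJ/kg * 0.819 = 21291 kW

21291 kW


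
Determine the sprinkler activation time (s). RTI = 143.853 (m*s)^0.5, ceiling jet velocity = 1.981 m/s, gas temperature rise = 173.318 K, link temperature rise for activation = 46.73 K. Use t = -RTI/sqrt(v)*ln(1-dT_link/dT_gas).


dT_link/dT_gas = 0.26962
ln(1 - 0.26962) = -0.31419
t = -143.853 / sqrt(1.981) * -0.31419 = 32.112 s

32.112 s


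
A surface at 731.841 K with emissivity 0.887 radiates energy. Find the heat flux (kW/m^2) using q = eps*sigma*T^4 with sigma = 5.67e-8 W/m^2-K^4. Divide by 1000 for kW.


T^4 = 2.8686e+11
q = 0.887 * 5.67e-8 * 2.8686e+11 / 1000 = 14.427 kW/m^2

14.427 kW/m^2


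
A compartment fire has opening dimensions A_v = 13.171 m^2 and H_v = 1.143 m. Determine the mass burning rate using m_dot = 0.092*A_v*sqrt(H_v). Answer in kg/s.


sqrt(H_v) = 1.0691
m_dot = 0.092 * 13.171 * 1.0691 = 1.2955 kg/s

1.2955 kg/s


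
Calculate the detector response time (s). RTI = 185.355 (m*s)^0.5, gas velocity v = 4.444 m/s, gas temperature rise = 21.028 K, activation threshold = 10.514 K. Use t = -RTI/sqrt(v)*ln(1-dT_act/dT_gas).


dT_act/dT_gas = 0.5
ln(1 - 0.5) = -0.69315
t = -185.355 / sqrt(4.444) * -0.69315 = 60.946 s

60.946 s


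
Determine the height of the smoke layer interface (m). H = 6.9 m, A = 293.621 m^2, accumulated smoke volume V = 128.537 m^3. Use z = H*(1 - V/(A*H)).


V/(A*H) = 0.063444
1 - 0.063444 = 0.93656
z = 6.9 * 0.93656 = 6.4622 m

6.4622 m


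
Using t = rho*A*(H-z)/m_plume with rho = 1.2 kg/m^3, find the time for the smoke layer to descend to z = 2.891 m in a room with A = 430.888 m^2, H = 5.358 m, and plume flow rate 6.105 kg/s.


H - z = 2.467 m
t = 1.2 * 430.888 * 2.467 / 6.105 = 208.94 s

208.94 s


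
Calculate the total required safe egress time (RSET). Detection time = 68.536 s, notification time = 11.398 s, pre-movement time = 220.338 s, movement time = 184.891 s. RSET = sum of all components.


Total = 68.536 + 11.398 + 220.338 + 184.891 = 485.163 s

485.163 s


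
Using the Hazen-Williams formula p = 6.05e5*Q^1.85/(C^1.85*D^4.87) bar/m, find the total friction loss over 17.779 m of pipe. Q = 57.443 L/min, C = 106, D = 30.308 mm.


Q^1.85 = 1797.2
C^1.85 = 5582.3
D^4.87 = 1.6413e+07
p/m = 0.011867 bar/m
p_total = 0.011867 * 17.779 = 0.21098 bar

0.21098 bar


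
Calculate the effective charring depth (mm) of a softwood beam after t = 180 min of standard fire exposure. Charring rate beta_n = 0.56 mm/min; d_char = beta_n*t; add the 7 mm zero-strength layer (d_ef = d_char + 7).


d_char = 0.56 * 180 = 100.8 mm
d_ef = 100.8 + 1.0*7 = 107.8 mm

107.8 mm


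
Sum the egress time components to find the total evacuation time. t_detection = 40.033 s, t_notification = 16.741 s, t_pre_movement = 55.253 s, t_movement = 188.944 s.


Total = 40.033 + 16.741 + 55.253 + 188.944 = 300.971 s

300.971 s


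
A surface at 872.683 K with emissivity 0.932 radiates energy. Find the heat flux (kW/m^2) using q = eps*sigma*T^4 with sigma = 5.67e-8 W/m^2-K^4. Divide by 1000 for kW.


T^4 = 5.8000e+11
q = 0.932 * 5.67e-8 * 5.8000e+11 / 1000 = 30.650 kW/m^2

30.650 kW/m^2


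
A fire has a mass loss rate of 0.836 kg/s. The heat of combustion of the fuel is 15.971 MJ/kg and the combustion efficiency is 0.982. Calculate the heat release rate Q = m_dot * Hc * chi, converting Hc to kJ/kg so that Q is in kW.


Hc = 15.971 MJ/kg = 15.971 * 1000 kJ/kg = 15971 kJ/kg
Q = 0.836 kg/s * 15971 kJ/kg * 0.982 = 13111 kW

13111 kW


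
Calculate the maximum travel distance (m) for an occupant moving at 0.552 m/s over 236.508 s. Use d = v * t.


d = 0.552 * 236.508 = 130.55 m

130.55 m


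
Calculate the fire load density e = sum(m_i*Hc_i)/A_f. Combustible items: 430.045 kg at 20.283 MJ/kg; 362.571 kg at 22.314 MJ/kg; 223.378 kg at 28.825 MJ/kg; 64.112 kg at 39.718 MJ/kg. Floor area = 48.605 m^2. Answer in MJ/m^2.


Total energy = 430.045*20.283 + 362.571*22.314 + 223.378*28.825 + 64.112*39.718
= 8722.603 + 8090.409 + 6438.871 + 2546.400
= 25798.28 MJ
e = 25798.28 / 48.605 = 530.77 MJ/m^2

530.77 MJ/m^2


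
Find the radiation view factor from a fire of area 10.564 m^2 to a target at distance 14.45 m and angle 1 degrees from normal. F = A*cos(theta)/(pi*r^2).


cos(1 deg) = 0.99985
pi*r^2 = 655.97
F = 10.564 * 0.99985 / 655.97 = 0.016102

0.016102


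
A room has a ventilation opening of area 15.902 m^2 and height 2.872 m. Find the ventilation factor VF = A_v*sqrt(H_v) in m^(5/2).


sqrt(H_v) = 1.6947
VF = 15.902 * 1.6947 = 26.949 m^(5/2)

26.949 m^(5/2)


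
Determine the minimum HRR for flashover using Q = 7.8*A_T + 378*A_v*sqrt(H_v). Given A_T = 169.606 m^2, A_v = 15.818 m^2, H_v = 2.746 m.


7.8*A_T = 1322.9
sqrt(H_v) = 1.6571
378*A_v*sqrt(H_v) = 9908.2
Q = 1322.9 + 9908.2 = 11231 kW

11231 kW


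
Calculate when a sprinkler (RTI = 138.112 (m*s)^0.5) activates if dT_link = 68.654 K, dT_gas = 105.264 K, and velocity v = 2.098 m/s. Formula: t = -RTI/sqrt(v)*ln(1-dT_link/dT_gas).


dT_link/dT_gas = 0.65221
ln(1 - 0.65221) = -1.0562
t = -138.112 / sqrt(2.098) * -1.0562 = 100.71 s

100.71 s


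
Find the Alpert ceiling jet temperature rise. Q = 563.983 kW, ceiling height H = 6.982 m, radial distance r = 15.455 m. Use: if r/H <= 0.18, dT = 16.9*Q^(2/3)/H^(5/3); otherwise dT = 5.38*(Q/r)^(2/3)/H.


r/H = 15.455 / 6.982 = 2.2135
r/H > 0.18, so dT = 5.38*(Q/r)^(2/3)/H
Q/r = 36.492
(Q/r)^(2/3) = 11.002
dT = 5.38 * 11.002 / 6.982 = 8.4775 K

8.4775 K


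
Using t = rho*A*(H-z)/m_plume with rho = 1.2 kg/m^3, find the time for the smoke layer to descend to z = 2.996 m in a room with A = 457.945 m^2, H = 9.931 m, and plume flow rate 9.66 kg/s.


H - z = 6.935 m
t = 1.2 * 457.945 * 6.935 / 9.66 = 394.52 s

394.52 s


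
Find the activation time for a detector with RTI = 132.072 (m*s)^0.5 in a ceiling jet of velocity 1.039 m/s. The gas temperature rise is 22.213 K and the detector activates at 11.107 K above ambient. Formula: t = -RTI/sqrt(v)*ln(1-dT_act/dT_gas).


dT_act/dT_gas = 0.50002
ln(1 - 0.50002) = -0.69319
t = -132.072 / sqrt(1.039) * -0.69319 = 89.817 s

89.817 s


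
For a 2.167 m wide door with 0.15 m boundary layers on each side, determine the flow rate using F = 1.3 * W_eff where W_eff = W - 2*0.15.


W_eff = 2.167 - 0.30 = 1.867 m
F = 1.3 * 1.867 = 2.4271 persons/s

2.4271 persons/s


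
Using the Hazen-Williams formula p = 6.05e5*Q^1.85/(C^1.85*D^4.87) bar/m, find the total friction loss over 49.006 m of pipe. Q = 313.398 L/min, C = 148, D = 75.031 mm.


Q^1.85 = 41474
C^1.85 = 10351
D^4.87 = 1.3565e+09
p/m = 0.0017870 bar/m
p_total = 0.0017870 * 49.006 = 0.087574 bar

0.087574 bar


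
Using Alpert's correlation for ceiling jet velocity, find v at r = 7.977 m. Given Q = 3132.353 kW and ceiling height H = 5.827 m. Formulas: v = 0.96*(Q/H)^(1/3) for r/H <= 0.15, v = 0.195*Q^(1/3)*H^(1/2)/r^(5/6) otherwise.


r/H = 7.977 / 5.827 = 1.3690
r/H > 0.15, so v = 0.195*Q^(1/3)*H^(1/2)/r^(5/6)
Q^(1/3) = 14.632
H^(1/2) = 2.4139
r^(5/6) = 5.6433
v = 0.195 * 14.632 * 2.4139 / 5.6433 = 1.2204 m/s

1.2204 m/s


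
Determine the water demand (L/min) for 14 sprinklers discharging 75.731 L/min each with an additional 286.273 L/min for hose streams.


Sprinkler demand = 14 * 75.731 = 1060.234 L/min
Total = 1060.234 + 286.273 = 1346.507 L/min

1346.507 L/min


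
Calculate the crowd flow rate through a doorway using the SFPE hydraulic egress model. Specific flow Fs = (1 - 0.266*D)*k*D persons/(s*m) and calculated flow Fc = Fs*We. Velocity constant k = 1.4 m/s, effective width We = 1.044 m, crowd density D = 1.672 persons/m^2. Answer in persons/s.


1 - 0.266*D = 1 - 0.266*1.672 = 0.55525
Fs = 0.55525 * 1.4 * 1.672 = 1.2997 persons/(s*m)
Fc = 1.2997 * 1.044 = 1.3569 persons/s

1.3569 persons/s


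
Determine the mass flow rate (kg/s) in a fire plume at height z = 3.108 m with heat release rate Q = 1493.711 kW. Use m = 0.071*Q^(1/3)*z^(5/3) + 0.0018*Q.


Q^(1/3) = 11.431
z^(5/3) = 6.6191
First term = 0.071 * 11.431 * 6.6191 = 5.3722
Second term = 0.0018 * 1493.711 = 2.6887
m = 8.0608 kg/s

8.0608 kg/s


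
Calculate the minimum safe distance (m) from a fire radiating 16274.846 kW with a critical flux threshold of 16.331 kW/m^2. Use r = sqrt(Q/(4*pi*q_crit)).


4*pi*q_crit = 205.22
Q/(4*pi*q_crit) = 79.304
r = sqrt(79.304) = 8.9053 m

8.9053 m


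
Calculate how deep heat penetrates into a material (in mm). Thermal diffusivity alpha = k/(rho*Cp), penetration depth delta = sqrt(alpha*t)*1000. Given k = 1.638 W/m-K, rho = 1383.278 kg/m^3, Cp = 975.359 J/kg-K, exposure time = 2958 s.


alpha = 1.638 / (1383.278 * 975.359) = 1.2141e-06 m^2/s
alpha * t = 0.0035912
delta = sqrt(0.0035912) * 1000 = 59.927 mm

59.927 mm


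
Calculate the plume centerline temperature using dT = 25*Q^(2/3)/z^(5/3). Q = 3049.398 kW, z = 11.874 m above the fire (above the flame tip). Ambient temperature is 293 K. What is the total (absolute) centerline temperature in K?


Q^(2/3) = 210.29
z^(5/3) = 61.801
dT = 25 * 210.29 / 61.801 = 85.066 K
T = 293 + 85.066 = 378.07 K

378.07 K


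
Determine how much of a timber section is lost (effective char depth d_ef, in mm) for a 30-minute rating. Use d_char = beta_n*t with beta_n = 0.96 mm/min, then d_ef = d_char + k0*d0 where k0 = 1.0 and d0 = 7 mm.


d_char = 0.96 * 30 = 28.8 mm
d_ef = 28.8 + 1.0*7 = 35.8 mm

35.8 mm


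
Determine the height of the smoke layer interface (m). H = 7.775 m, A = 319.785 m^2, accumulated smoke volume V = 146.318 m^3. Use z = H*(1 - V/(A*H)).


V/(A*H) = 0.058849
1 - 0.058849 = 0.94115
z = 7.775 * 0.94115 = 7.3174 m

7.3174 m


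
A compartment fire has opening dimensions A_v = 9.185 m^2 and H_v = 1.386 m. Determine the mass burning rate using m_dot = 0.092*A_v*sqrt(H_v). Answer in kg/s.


sqrt(H_v) = 1.1773
m_dot = 0.092 * 9.185 * 1.1773 = 0.99483 kg/s

0.99483 kg/s


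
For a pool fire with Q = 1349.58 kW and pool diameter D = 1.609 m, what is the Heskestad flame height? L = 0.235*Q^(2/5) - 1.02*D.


Q^(2/5) = 17.868
0.235 * Q^(2/5) = 4.1990
1.02 * D = 1.6412
L = 2.5578 m

2.5578 m


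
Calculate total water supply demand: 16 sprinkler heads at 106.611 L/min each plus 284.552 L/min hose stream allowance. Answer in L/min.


Sprinkler demand = 16 * 106.611 = 1705.776 L/min
Total = 1705.776 + 284.552 = 1990.328 L/min

1990.328 L/min


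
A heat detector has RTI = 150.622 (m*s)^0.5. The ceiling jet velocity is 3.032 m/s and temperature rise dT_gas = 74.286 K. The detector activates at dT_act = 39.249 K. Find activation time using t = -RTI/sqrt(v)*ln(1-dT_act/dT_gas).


dT_act/dT_gas = 0.52835
ln(1 - 0.52835) = -0.75152
t = -150.622 / sqrt(3.032) * -0.75152 = 65.007 s

65.007 s


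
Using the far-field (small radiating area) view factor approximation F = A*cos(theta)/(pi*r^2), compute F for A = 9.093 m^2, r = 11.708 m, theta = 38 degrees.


cos(38 deg) = 0.78801
pi*r^2 = 430.64
F = 9.093 * 0.78801 / 430.64 = 0.016639

0.016639


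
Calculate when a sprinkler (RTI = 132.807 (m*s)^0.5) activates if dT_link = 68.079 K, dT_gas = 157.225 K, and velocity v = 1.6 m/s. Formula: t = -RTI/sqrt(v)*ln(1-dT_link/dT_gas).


dT_link/dT_gas = 0.43300
ln(1 - 0.43300) = -0.56740
t = -132.807 / sqrt(1.6) * -0.56740 = 59.573 s

59.573 s


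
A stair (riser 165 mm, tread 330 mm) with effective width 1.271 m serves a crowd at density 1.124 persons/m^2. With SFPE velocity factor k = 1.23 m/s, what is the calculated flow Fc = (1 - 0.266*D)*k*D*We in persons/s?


1 - 0.266*D = 1 - 0.266*1.124 = 0.70102
Fs = 0.70102 * 1.23 * 1.124 = 0.96917 persons/(s*m)
Fc = 0.96917 * 1.271 = 1.2318 persons/s

1.2318 persons/s


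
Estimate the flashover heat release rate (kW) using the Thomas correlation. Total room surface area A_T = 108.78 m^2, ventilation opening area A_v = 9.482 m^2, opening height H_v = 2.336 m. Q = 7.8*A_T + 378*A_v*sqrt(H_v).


7.8*A_T = 848.484
sqrt(H_v) = 1.5284
378*A_v*sqrt(H_v) = 5478.1
Q = 848.484 + 5478.1 = 6326.6 kW

6326.6 kW


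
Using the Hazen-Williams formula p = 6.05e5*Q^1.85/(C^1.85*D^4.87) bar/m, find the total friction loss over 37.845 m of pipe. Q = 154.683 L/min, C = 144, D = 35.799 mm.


Q^1.85 = 11232
C^1.85 = 9839.4
D^4.87 = 3.6928e+07
p/m = 0.018703 bar/m
p_total = 0.018703 * 37.845 = 0.70780 bar

0.70780 bar


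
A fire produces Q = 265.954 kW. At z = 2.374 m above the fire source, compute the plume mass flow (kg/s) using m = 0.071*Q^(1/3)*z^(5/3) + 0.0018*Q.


Q^(1/3) = 6.4309
z^(5/3) = 4.2248
First term = 0.071 * 6.4309 * 4.2248 = 1.9290
Second term = 0.0018 * 265.954 = 0.47872
m = 2.4077 kg/s

2.4077 kg/s


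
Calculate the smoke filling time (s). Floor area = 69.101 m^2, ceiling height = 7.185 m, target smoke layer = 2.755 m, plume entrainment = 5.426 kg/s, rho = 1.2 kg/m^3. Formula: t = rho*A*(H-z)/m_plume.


H - z = 4.43 m
t = 1.2 * 69.101 * 4.43 / 5.426 = 67.700 s

67.700 s


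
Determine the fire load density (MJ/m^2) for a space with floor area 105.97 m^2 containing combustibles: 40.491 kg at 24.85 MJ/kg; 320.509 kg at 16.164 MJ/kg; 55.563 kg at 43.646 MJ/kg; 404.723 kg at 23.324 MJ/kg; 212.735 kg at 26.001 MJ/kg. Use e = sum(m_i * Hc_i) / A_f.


Total energy = 40.491*24.85 + 320.509*16.164 + 55.563*43.646 + 404.723*23.324 + 212.735*26.001
= 1006.201 + 5180.707 + 2425.103 + 9439.759 + 5531.323
= 23583.09 MJ
e = 23583.09 / 105.97 = 222.54 MJ/m^2

222.54 MJ/m^2


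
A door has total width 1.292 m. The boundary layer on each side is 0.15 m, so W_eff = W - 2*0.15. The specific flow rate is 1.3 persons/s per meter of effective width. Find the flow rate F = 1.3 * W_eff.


W_eff = 1.292 - 0.30 = 0.992 m
F = 1.3 * 0.992 = 1.2896 persons/s

1.2896 persons/s


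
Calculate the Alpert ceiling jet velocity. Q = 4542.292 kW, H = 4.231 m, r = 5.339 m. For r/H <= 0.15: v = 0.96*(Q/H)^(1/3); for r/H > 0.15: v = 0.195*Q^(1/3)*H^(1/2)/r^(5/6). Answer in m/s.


r/H = 5.339 / 4.231 = 1.2619
r/H > 0.15, so v = 0.195*Q^(1/3)*H^(1/2)/r^(5/6)
Q^(1/3) = 16.561
H^(1/2) = 2.0569
r^(5/6) = 4.0385
v = 0.195 * 16.561 * 2.0569 / 4.0385 = 1.6449 m/s

1.6449 m/s


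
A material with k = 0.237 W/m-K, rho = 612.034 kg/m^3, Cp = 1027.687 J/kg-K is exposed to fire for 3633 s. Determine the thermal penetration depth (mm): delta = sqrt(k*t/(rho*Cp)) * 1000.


alpha = 0.237 / (612.034 * 1027.687) = 3.7680e-07 m^2/s
alpha * t = 0.0013689
delta = sqrt(0.0013689) * 1000 = 36.999 mm

36.999 mm


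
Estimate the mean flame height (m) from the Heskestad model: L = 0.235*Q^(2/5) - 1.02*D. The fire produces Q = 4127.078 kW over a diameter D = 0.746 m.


Q^(2/5) = 27.942
0.235 * Q^(2/5) = 6.5664
1.02 * D = 0.76092
L = 5.8054 m

5.8054 m


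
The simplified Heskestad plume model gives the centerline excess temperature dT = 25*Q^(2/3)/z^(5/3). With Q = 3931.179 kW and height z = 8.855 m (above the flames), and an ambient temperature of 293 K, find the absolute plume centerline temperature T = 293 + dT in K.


Q^(2/3) = 249.09
z^(5/3) = 37.901
dT = 25 * 249.09 / 37.901 = 164.30 K
T = 293 + 164.30 = 457.30 K

457.30 K


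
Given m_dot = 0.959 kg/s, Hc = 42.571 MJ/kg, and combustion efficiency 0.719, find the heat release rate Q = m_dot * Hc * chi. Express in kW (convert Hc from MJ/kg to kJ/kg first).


Hc = 42.571 MJ/kg = 42.571 * 1000 kJ/kg = 42571 kJ/kg
Q = 0.959 kg/s * 42571 kJ/kg * 0.719 = 29354 kW

29354 kW


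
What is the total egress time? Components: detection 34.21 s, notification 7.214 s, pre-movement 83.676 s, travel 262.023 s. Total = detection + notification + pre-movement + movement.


Total = 34.21 + 7.214 + 83.676 + 262.023 = 387.123 s

387.123 s


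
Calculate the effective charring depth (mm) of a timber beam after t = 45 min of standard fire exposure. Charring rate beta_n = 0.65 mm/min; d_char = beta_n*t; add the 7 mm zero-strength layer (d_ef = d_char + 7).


d_char = 0.65 * 45 = 29.25 mm
d_ef = 29.25 + 1.0*7 = 36.25 mm

36.25 mm


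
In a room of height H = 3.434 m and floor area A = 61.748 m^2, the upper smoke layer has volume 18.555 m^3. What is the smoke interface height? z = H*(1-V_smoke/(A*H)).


V/(A*H) = 0.087506
1 - 0.087506 = 0.91249
z = 3.434 * 0.91249 = 3.1335 m

3.1335 m


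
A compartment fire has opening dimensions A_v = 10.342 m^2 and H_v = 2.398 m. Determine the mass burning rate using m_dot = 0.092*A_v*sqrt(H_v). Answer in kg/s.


sqrt(H_v) = 1.5485
m_dot = 0.092 * 10.342 * 1.5485 = 1.4734 kg/s

1.4734 kg/s


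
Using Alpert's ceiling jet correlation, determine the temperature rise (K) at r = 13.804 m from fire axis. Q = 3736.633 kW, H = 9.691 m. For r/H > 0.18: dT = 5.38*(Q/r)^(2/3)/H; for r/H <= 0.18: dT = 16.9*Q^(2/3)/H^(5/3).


r/H = 13.804 / 9.691 = 1.4244
r/H > 0.18, so dT = 5.38*(Q/r)^(2/3)/H
Q/r = 270.69
(Q/r)^(2/3) = 41.846
dT = 5.38 * 41.846 / 9.691 = 23.231 K

23.231 K


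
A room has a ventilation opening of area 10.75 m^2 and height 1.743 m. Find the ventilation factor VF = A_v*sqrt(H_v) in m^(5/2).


sqrt(H_v) = 1.3202
VF = 10.75 * 1.3202 = 14.192 m^(5/2)

14.192 m^(5/2)


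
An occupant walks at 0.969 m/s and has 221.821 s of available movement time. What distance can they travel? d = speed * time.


d = 0.969 * 221.821 = 214.94 m

214.94 m


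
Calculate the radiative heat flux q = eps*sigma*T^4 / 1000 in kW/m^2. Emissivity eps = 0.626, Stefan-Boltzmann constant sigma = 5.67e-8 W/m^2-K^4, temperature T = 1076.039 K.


T^4 = 1.3406e+12
q = 0.626 * 5.67e-8 * 1.3406e+12 / 1000 = 47.585 kW/m^2

47.585 kW/m^2


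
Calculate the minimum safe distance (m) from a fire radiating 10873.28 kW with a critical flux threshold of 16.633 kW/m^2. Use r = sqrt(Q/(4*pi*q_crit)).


4*pi*q_crit = 209.02
Q/(4*pi*q_crit) = 52.021
r = sqrt(52.021) = 7.2126 m

7.2126 m


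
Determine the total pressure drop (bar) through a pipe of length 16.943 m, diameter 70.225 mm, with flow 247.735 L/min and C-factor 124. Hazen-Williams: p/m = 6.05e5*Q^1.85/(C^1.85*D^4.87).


Q^1.85 = 26846
C^1.85 = 7461.6
D^4.87 = 9.8269e+08
p/m = 0.0022151 bar/m
p_total = 0.0022151 * 16.943 = 0.037530 bar

0.037530 bar


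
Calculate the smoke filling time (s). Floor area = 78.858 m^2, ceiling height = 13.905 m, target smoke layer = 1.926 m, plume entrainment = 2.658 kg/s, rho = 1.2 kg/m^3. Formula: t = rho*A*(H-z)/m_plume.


H - z = 11.979 m
t = 1.2 * 78.858 * 11.979 / 2.658 = 426.47 s

426.47 s


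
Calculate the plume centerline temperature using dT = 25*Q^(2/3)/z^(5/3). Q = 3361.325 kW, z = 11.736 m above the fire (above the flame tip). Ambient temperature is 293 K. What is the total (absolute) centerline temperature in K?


Q^(2/3) = 224.39
z^(5/3) = 60.608
dT = 25 * 224.39 / 60.608 = 92.558 K
T = 293 + 92.558 = 385.56 K

385.56 K


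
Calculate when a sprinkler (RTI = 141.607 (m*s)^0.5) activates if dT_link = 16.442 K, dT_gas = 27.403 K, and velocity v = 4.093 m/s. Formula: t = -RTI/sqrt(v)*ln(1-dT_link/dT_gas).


dT_link/dT_gas = 0.60001
ln(1 - 0.60001) = -0.91631
t = -141.607 / sqrt(4.093) * -0.91631 = 64.137 s

64.137 s


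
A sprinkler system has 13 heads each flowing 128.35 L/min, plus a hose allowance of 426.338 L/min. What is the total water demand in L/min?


Sprinkler demand = 13 * 128.35 = 1668.55 L/min
Total = 1668.55 + 426.338 = 2094.888 L/min

2094.888 L/min


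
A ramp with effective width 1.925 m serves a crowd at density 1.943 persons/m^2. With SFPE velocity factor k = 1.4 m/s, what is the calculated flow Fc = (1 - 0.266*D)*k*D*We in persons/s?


1 - 0.266*D = 1 - 0.266*1.943 = 0.48316
Fs = 0.48316 * 1.4 * 1.943 = 1.3143 persons/(s*m)
Fc = 1.3143 * 1.925 = 2.5300 persons/s

2.5300 persons/s


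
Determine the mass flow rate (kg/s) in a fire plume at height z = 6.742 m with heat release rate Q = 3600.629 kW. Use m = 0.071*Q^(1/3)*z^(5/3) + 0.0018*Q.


Q^(1/3) = 15.327
z^(5/3) = 24.061
First term = 0.071 * 15.327 * 24.061 = 26.184
Second term = 0.0018 * 3600.629 = 6.4811
m = 32.665 kg/s

32.665 kg/s


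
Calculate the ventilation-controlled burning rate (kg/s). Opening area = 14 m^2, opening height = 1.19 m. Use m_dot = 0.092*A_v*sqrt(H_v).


sqrt(H_v) = 1.0909
m_dot = 0.092 * 14 * 1.0909 = 1.4050 kg/s

1.4050 kg/s


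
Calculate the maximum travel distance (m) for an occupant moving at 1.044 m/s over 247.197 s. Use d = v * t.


d = 1.044 * 247.197 = 258.07 m

258.07 m


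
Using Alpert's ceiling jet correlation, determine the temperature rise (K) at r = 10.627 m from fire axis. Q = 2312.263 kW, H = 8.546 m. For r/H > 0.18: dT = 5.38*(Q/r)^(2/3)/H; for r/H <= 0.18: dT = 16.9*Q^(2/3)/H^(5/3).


r/H = 10.627 / 8.546 = 1.2435
r/H > 0.18, so dT = 5.38*(Q/r)^(2/3)/H
Q/r = 217.58
(Q/r)^(2/3) = 36.176
dT = 5.38 * 36.176 / 8.546 = 22.774 K

22.774 K


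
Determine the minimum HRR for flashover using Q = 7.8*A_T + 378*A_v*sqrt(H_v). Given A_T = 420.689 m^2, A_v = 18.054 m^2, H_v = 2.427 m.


7.8*A_T = 3281.4
sqrt(H_v) = 1.5579
378*A_v*sqrt(H_v) = 10632
Q = 3281.4 + 10632 = 13913 kW

13913 kW


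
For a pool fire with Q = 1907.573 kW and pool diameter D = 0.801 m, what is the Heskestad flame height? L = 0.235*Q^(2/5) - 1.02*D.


Q^(2/5) = 20.521
0.235 * Q^(2/5) = 4.8224
1.02 * D = 0.81702
L = 4.0053 m

4.0053 m


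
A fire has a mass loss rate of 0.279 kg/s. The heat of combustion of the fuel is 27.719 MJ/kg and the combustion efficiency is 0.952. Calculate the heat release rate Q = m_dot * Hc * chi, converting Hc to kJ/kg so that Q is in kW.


Hc = 27.719 MJ/kg = 27.719 * 1000 kJ/kg = 27719 kJ/kg
Q = 0.279 kg/s * 27719 kJ/kg * 0.952 = 7362.4 kW

7362.4 kW


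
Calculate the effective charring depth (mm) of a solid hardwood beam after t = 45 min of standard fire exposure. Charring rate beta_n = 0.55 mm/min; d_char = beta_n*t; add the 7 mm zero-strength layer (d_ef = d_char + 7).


d_char = 0.55 * 45 = 24.75 mm
d_ef = 24.75 + 1.0*7 = 31.75 mm

31.75 mm


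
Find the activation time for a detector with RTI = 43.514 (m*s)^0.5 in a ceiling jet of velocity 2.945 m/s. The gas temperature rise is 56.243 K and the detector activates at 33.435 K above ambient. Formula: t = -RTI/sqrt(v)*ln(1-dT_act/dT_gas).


dT_act/dT_gas = 0.59447
ln(1 - 0.59447) = -0.90257
t = -43.514 / sqrt(2.945) * -0.90257 = 22.886 s

22.886 s


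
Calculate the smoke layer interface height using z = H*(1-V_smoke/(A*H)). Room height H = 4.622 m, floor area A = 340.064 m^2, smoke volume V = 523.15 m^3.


V/(A*H) = 0.33284
1 - 0.33284 = 0.66716
z = 4.622 * 0.66716 = 3.0836 m

3.0836 m


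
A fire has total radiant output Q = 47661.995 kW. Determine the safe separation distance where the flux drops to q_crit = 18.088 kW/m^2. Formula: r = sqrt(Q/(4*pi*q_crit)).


4*pi*q_crit = 227.30
Q/(4*pi*q_crit) = 209.69
r = sqrt(209.69) = 14.481 m

14.481 m


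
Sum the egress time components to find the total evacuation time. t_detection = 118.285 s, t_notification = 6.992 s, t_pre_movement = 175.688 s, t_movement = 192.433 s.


Total = 118.285 + 6.992 + 175.688 + 192.433 = 493.398 s

493.398 s


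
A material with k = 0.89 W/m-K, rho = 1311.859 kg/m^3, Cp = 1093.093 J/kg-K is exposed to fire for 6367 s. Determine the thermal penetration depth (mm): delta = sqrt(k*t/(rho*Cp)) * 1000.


alpha = 0.89 / (1311.859 * 1093.093) = 6.2065e-07 m^2/s
alpha * t = 0.0039517
delta = sqrt(0.0039517) * 1000 = 62.862 mm

62.862 mm


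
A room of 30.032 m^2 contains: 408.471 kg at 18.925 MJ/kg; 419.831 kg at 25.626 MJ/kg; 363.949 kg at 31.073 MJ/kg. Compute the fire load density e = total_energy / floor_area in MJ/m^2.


Total energy = 408.471*18.925 + 419.831*25.626 + 363.949*31.073
= 7730.314 + 10758.59 + 11308.99
= 29797.89 MJ
e = 29797.89 / 30.032 = 992.20 MJ/m^2

992.20 MJ/m^2


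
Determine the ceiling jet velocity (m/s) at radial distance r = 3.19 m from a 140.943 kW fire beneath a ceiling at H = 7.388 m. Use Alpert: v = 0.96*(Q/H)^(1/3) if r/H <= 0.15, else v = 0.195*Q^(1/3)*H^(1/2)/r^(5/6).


r/H = 3.19 / 7.388 = 0.43178
r/H > 0.15, so v = 0.195*Q^(1/3)*H^(1/2)/r^(5/6)
Q^(1/3) = 5.2041
H^(1/2) = 2.7181
r^(5/6) = 2.6292
v = 0.195 * 5.2041 * 2.7181 / 2.6292 = 1.0491 m/s

1.0491 m/s


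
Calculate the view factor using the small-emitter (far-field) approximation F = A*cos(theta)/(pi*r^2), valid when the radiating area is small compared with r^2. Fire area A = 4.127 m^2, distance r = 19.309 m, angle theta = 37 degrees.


cos(37 deg) = 0.79864
pi*r^2 = 1171.3
F = 4.127 * 0.79864 / 1171.3 = 0.0028139

0.0028139


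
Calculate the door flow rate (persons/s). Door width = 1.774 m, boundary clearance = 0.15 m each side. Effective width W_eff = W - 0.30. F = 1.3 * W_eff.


W_eff = 1.774 - 0.30 = 1.474 m
F = 1.3 * 1.474 = 1.9162 persons/s

1.9162 persons/s


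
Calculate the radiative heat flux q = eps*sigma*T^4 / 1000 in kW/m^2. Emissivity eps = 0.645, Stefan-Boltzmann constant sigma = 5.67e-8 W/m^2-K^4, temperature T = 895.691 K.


T^4 = 6.4362e+11
q = 0.645 * 5.67e-8 * 6.4362e+11 / 1000 = 23.538 kW/m^2

23.538 kW/m^2


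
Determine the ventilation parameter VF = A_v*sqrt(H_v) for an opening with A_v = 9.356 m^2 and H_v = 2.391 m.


sqrt(H_v) = 1.5463
VF = 9.356 * 1.5463 = 14.467 m^(5/2)

14.467 m^(5/2)


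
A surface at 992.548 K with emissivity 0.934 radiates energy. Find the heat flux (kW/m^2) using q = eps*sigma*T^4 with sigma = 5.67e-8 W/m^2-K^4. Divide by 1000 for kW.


T^4 = 9.7052e+11
q = 0.934 * 5.67e-8 * 9.7052e+11 / 1000 = 51.397 kW/m^2

51.397 kW/m^2


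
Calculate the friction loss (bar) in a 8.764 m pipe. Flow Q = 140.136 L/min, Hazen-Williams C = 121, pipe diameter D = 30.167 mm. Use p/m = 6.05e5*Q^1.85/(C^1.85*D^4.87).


Q^1.85 = 9356.6
C^1.85 = 7131.0
D^4.87 = 1.6044e+07
p/m = 0.049476 bar/m
p_total = 0.049476 * 8.764 = 0.43361 bar

0.43361 bar


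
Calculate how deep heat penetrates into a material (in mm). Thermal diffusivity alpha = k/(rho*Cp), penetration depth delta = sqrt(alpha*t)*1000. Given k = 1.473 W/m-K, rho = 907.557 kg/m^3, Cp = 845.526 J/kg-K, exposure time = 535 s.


alpha = 1.473 / (907.557 * 845.526) = 1.9196e-06 m^2/s
alpha * t = 0.0010270
delta = sqrt(0.0010270) * 1000 = 32.046 mm

32.046 mm


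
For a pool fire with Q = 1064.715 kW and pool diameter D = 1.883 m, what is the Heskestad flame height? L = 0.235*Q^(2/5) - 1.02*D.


Q^(2/5) = 16.251
0.235 * Q^(2/5) = 3.8191
1.02 * D = 1.9207
L = 1.8984 m

1.8984 m


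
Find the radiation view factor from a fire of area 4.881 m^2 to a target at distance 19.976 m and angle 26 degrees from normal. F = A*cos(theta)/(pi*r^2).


cos(26 deg) = 0.89879
pi*r^2 = 1253.6
F = 4.881 * 0.89879 / 1253.6 = 0.0034995

0.0034995


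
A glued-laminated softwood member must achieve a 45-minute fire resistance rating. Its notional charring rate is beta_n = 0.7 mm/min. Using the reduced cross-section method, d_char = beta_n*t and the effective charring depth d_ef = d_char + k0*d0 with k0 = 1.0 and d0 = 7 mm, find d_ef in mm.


d_char = 0.7 * 45 = 31.5 mm
d_ef = 31.5 + 1.0*7 = 38.5 mm

38.5 mm


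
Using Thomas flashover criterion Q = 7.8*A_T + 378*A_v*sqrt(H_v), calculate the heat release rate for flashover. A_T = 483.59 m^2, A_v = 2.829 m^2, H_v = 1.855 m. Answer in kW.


7.8*A_T = 3772.002
sqrt(H_v) = 1.3620
378*A_v*sqrt(H_v) = 1456.5
Q = 3772.002 + 1456.5 = 5228.5 kW

5228.5 kW


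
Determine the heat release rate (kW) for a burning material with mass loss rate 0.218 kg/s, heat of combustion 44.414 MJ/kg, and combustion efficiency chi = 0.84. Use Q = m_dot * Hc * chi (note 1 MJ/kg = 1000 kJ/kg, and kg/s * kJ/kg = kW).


Hc = 44.414 MJ/kg = 44.414 * 1000 kJ/kg = 44414 kJ/kg
Q = 0.218 kg/s * 44414 kJ/kg * 0.84 = 8133.1 kW

8133.1 kW


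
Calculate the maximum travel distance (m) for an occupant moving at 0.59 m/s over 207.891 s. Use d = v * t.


d = 0.59 * 207.891 = 122.66 m

122.66 m


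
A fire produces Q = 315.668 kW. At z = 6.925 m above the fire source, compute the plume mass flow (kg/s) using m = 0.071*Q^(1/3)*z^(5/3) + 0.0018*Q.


Q^(1/3) = 6.8089
z^(5/3) = 25.159
First term = 0.071 * 6.8089 * 25.159 = 12.163
Second term = 0.0018 * 315.668 = 0.56820
m = 12.731 kg/s

12.731 kg/s


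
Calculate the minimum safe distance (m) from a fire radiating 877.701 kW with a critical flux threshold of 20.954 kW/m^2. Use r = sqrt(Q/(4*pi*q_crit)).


4*pi*q_crit = 263.32
Q/(4*pi*q_crit) = 3.3333
r = sqrt(3.3333) = 1.8257 m

1.8257 m


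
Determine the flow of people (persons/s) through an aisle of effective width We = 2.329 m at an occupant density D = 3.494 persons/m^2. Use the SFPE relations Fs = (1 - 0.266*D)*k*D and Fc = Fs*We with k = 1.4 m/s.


1 - 0.266*D = 1 - 0.266*3.494 = 0.070596
Fs = 0.070596 * 1.4 * 3.494 = 0.34533 persons/(s*m)
Fc = 0.34533 * 2.329 = 0.80427 persons/s

0.80427 persons/s


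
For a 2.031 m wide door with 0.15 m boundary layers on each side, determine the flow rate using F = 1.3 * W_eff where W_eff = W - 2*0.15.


W_eff = 2.031 - 0.30 = 1.731 m
F = 1.3 * 1.731 = 2.2503 persons/s

2.2503 persons/s


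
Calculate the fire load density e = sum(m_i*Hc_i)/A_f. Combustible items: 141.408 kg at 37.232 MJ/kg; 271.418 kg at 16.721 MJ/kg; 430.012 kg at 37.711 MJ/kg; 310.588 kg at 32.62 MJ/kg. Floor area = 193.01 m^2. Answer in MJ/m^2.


Total energy = 141.408*37.232 + 271.418*16.721 + 430.012*37.711 + 310.588*32.62
= 5264.903 + 4538.380 + 16216.18 + 10131.38
= 36150.85 MJ
e = 36150.85 / 193.01 = 187.30 MJ/m^2

187.30 MJ/m^2


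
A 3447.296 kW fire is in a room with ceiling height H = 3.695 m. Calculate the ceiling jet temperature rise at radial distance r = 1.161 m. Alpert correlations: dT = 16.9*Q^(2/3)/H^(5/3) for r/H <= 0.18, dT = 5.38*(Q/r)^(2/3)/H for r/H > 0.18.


r/H = 1.161 / 3.695 = 0.31421
r/H > 0.18, so dT = 5.38*(Q/r)^(2/3)/H
Q/r = 2969.2
(Q/r)^(2/3) = 206.58
dT = 5.38 * 206.58 / 3.695 = 300.79 K

300.79 K


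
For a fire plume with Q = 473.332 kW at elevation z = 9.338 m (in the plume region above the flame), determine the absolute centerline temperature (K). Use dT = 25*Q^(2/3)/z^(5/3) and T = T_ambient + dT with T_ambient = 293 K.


Q^(2/3) = 60.736
z^(5/3) = 41.409
dT = 25 * 60.736 / 41.409 = 36.669 K
T = 293 + 36.669 = 329.67 K

329.67 K


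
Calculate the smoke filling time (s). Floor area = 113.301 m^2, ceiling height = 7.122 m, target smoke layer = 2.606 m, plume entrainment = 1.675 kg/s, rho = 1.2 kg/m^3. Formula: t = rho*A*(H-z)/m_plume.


H - z = 4.516 m
t = 1.2 * 113.301 * 4.516 / 1.675 = 366.57 s

366.57 s


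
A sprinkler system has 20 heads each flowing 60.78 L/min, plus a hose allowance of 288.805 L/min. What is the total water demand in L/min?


Sprinkler demand = 20 * 60.78 = 1215.6 L/min
Total = 1215.6 + 288.805 = 1504.405 L/min

1504.405 L/min


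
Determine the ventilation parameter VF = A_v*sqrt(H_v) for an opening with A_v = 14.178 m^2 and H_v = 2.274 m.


sqrt(H_v) = 1.5080
VF = 14.178 * 1.5080 = 21.380 m^(5/2)

21.380 m^(5/2)


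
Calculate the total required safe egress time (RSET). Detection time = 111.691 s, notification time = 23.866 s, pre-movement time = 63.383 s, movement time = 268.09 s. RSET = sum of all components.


Total = 111.691 + 23.866 + 63.383 + 268.09 = 467.03 s

467.03 s


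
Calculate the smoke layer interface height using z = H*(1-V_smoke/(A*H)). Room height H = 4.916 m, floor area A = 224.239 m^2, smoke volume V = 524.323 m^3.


V/(A*H) = 0.47564
1 - 0.47564 = 0.52436
z = 4.916 * 0.52436 = 2.5778 m

2.5778 m


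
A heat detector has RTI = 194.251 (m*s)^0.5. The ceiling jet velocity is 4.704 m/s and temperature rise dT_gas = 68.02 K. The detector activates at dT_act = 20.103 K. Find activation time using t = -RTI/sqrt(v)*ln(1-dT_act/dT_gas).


dT_act/dT_gas = 0.29555
ln(1 - 0.29555) = -0.35033
t = -194.251 / sqrt(4.704) * -0.35033 = 31.377 s

31.377 s


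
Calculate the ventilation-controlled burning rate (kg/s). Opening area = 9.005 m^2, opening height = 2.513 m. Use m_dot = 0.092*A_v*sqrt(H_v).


sqrt(H_v) = 1.5852
m_dot = 0.092 * 9.005 * 1.5852 = 1.3133 kg/s

1.3133 kg/s


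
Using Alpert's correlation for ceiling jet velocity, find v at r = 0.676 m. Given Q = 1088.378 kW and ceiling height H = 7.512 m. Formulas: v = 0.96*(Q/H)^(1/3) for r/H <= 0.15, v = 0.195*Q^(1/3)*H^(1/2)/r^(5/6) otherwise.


r/H = 0.676 / 7.512 = 0.089989
r/H <= 0.15, so v = 0.96*(Q/H)^(1/3)
Q/H = 144.89
(Q/H)^(1/3) = 5.2522
v = 0.96 * 5.2522 = 5.0421 m/s

5.0421 m/s


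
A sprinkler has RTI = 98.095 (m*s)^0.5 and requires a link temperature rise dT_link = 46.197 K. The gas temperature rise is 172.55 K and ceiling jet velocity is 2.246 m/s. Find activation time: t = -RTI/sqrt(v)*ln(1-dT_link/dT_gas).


dT_link/dT_gas = 0.26773
ln(1 - 0.26773) = -0.31161
t = -98.095 / sqrt(2.246) * -0.31161 = 20.396 s

20.396 s


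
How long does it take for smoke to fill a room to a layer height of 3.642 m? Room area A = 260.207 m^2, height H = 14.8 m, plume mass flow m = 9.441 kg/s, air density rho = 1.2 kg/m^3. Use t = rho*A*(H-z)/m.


H - z = 11.158 m
t = 1.2 * 260.207 * 11.158 / 9.441 = 369.04 s

369.04 s


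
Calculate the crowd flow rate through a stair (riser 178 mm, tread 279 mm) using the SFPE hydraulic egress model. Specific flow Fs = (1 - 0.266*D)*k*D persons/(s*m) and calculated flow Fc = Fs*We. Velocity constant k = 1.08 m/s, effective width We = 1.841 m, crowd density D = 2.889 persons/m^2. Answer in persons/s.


1 - 0.266*D = 1 - 0.266*2.889 = 0.23153
Fs = 0.23153 * 1.08 * 2.889 = 0.72239 persons/(s*m)
Fc = 0.72239 * 1.841 = 1.3299 persons/s

1.3299 persons/s
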